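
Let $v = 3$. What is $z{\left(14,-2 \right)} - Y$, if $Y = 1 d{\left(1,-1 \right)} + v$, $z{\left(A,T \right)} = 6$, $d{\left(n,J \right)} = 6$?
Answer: $-3$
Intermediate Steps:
$Y = 9$ ($Y = 1 \cdot 6 + 3 = 6 + 3 = 9$)
$z{\left(14,-2 \right)} - Y = 6 - 9 = -3$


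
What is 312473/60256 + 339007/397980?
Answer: 5170900369/856452960 ≈ 6.0376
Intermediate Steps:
312473/60256 + 339007/397980 = 312473*(1/60256) + 339007*(1/397980) = 44639/8608 + 339007/397980 = 5170900369/856452960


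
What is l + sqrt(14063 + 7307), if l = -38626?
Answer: -38626 + sqrt(21370) ≈ -38480.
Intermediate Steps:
l + sqrt(14063 + 7307) = -38626 + sqrt(14063 + 7307) = -38626 + sqrt(21370)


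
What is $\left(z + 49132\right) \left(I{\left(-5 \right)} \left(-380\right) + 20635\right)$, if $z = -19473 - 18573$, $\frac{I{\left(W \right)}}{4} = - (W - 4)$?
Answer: $77103130$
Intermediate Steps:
$I{\left(W \right)} = 16 - 4 W$ ($I{\left(W \right)} = 4 \left(- (W - 4)\right) = 4 \left(- (-4 + W)\right) = 4 \left(4 - W\right) = 16 - 4 W$)
$z = -38046$ ($z = -19473 - 18573 = -38046$)
$\left(z + 49132\right) \left(I{\left(-5 \right)} \left(-380\right) + 20635\right) = \left(-38046 + 49132\right) \left(\left(16 - -20\right) \left(-380\right) + 20635\right) = 11086 \left(\left(16 + 20\right) \left(-380\right) + 20635\right) = 11086 \left(36 \left(-380\right) + 20635\right) = 11086 \left(-13680 + 20635\right) = 11086 \cdot 6955 = 77103130$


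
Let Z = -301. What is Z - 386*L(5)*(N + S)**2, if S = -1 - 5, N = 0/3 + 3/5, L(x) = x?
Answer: -282899/5 ≈ -56580.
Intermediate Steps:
N = 3/5 (N = 0*(1/3) + 3*(1/5) = 0 + 3/5 = 3/5 ≈ 0.60000)
S = -6
Z - 386*L(5)*(N + S)**2 = -301 - 1930*(3/5 - 6)**2 = -301 - 1930*(-27/5)**2 = -301 - 1930*729/25 = -301 - 386*729/5 = -301 - 281394/5 = -282899/5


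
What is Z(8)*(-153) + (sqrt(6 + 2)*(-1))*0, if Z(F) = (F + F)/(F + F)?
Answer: -153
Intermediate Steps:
Z(F) = 1 (Z(F) = (2*F)/((2*F)) = (2*F)*(1/(2*F)) = 1)
Z(8)*(-153) + (sqrt(6 + 2)*(-1))*0 = 1*(-153) + (sqrt(6 + 2)*(-1))*0 = -153 + (sqrt(8)*(-1))*0 = -153 + ((2*sqrt(2))*(-1))*0 = -153 - 2*sqrt(2)*0 = -153 + 0 = -153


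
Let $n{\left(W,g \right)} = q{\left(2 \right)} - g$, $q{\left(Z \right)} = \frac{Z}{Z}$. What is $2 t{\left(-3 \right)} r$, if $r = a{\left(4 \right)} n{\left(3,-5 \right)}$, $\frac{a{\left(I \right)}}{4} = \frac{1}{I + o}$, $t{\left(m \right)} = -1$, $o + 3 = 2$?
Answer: $-16$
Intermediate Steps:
$o = -1$ ($o = -3 + 2 = -1$)
$q{\left(Z \right)} = 1$
$n{\left(W,g \right)} = 1 - g$
$a{\left(I \right)} = \frac{4}{-1 + I}$ ($a{\left(I \right)} = \frac{4}{I - 1} = \frac{4}{-1 + I}$)
$r = 8$ ($r = \frac{4}{-1 + 4} \left(1 - -5\right) = \frac{4}{3} \left(1 + 5\right) = 4 \cdot \frac{1}{3} \cdot 6 = \frac{4}{3} \cdot 6 = 8$)
$2 t{\left(-3 \right)} r = 2 \left(-1\right) 8 = \left(-2\right) 8 = -16$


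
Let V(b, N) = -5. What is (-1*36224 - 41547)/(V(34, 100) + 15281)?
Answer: -77771/15276 ≈ -5.0911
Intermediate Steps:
(-1*36224 - 41547)/(V(34, 100) + 15281) = (-1*36224 - 41547)/(-5 + 15281) = (-36224 - 41547)/15276 = -77771*1/15276 = -77771/15276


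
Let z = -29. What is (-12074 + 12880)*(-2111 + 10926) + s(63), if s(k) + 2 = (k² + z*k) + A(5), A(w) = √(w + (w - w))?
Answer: 7107030 + √5 ≈ 7.1070e+6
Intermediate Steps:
A(w) = √w (A(w) = √(w + 0) = √w)
s(k) = -2 + √5 + k² - 29*k (s(k) = -2 + ((k² - 29*k) + √5) = -2 + (√5 + k² - 29*k) = -2 + √5 + k² - 29*k)
(-12074 + 12880)*(-2111 + 10926) + s(63) = (-12074 + 12880)*(-2111 + 10926) + (-2 + √5 + 63² - 29*63) = 806*8815 + (-2 + √5 + 3969 - 1827) = 7104890 + (2140 + √5) = 7107030 + √5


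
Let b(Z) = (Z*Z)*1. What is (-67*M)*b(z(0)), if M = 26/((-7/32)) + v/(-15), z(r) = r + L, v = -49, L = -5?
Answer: 4065895/21 ≈ 1.9361e+5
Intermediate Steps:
z(r) = -5 + r (z(r) = r - 5 = -5 + r)
b(Z) = Z² (b(Z) = Z²*1 = Z²)
M = -12137/105 (M = 26/((-7/32)) - 49/(-15) = 26/((-7*1/32)) - 49*(-1/15) = 26/(-7/32) + 49/15 = 26*(-32/7) + 49/15 = -832/7 + 49/15 = -12137/105 ≈ -115.59)
(-67*M)*b(z(0)) = (-67*(-12137/105))*(-5 + 0)² = (813179/105)*(-5)² = (813179/105)*25 = 4065895/21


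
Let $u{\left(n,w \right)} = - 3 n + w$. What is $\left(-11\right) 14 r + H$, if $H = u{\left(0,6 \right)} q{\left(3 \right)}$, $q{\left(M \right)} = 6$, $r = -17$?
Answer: $2654$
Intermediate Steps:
$u{\left(n,w \right)} = w - 3 n$
$H = 36$ ($H = \left(6 - 0\right) 6 = \left(6 + 0\right) 6 = 6 \cdot 6 = 36$)
$\left(-11\right) 14 r + H = \left(-11\right) 14 \left(-17\right) + 36 = \left(-154\right) \left(-17\right) + 36 = 2618 + 36 = 2654$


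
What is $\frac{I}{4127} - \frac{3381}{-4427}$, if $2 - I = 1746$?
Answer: $\frac{6232699}{18270229} \approx 0.34114$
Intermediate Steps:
$I = -1744$ ($I = 2 - 1746 = -1744$)
$\frac{I}{4127} - \frac{3381}{-4427} = - \frac{1744}{4127} - \frac{3381}{-4427} = \left(-1744\right) \frac{1}{4127} - - \frac{3381}{4427} = - \frac{1744}{4127} + \frac{3381}{4427} = \frac{6232699}{18270229}$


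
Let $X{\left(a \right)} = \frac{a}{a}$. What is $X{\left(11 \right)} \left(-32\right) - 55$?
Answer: $-87$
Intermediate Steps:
$X{\left(a \right)} = 1$
$X{\left(11 \right)} \left(-32\right) - 55 = 1 \left(-32\right) - 55 = -32 - 55 = -87$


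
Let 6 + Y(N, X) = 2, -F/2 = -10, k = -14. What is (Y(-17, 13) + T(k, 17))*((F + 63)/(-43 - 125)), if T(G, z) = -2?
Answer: 83/28 ≈ 2.9643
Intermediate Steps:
F = 20 (F = -2*(-10) = 20)
Y(N, X) = -4 (Y(N, X) = -6 + 2 = -4)
(Y(-17, 13) + T(k, 17))*((F + 63)/(-43 - 125)) = (-4 - 2)*((20 + 63)/(-43 - 125)) = -498/(-168) = -498*(-1)/168 = -6*(-83/168) = 83/28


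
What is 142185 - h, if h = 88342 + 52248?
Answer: 1595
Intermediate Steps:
h = 140590
142185 - h = 142185 - 1*140590 = 142185 - 140590 = 1595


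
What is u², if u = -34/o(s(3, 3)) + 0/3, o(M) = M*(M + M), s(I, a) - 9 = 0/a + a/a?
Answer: 289/10000 ≈ 0.028900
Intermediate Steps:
s(I, a) = 10 (s(I, a) = 9 + (0/a + a/a) = 9 + (0 + 1) = 9 + 1 = 10)
o(M) = 2*M² (o(M) = M*(2*M) = 2*M²)
u = -17/100 (u = -34/(2*10²) + 0/3 = -34/(2*100) + 0*(⅓) = -34/200 + 0 = -34*1/200 + 0 = -17/100 + 0 = -17/100 ≈ -0.17000)
u² = (-17/100)² = 289/10000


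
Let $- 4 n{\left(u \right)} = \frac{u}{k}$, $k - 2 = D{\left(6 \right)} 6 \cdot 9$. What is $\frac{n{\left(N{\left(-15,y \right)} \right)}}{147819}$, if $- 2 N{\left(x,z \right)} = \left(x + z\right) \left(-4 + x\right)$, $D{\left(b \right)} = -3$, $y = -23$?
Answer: $- \frac{361}{94604160} \approx -3.8159 \cdot 10^{-6}$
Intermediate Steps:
$k = -160$ ($k = 2 + \left(-3\right) 6 \cdot 9 = 2 - 162 = -160$)
$N{\left(x,z \right)} = - \frac{\left(-4 + x\right) \left(x + z\right)}{2}$ ($N{\left(x,z \right)} = - \frac{\left(x + z\right) \left(-4 + x\right)}{2} = - \frac{\left(-4 + x\right) \left(x + z\right)}{2}$)
$n{\left(u \right)} = \frac{u}{640}$ ($n{\left(u \right)} = - \frac{u \frac{1}{-160}}{4} = - \frac{u \left(- \frac{1}{160}\right)}{4} = - \frac{\left(- \frac{1}{160}\right) u}{4} = \frac{u}{640}$)
$\frac{n{\left(N{\left(-15,y \right)} \right)}}{147819} = \frac{\frac{1}{640} \left(2 \left(-15\right) + 2 \left(-23\right) - \frac{\left(-15\right)^{2}}{2} - \left(- \frac{15}{2}\right) \left(-23\right)\right)}{147819} = \frac{-30 - 46 - \frac{225}{2} - \frac{345}{2}}{640} \cdot \frac{1}{147819} = \frac{1}{640} \left(-361\right) \frac{1}{147819} = \left(- \frac{361}{640}\right) \frac{1}{147819} = - \frac{361}{94604160}$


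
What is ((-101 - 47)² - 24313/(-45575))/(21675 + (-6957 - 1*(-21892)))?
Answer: 142614159/238357250 ≈ 0.59832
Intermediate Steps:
((-101 - 47)² - 24313/(-45575))/(21675 + (-6957 - 1*(-21892))) = ((-148)² - 24313*(-1/45575))/(21675 + (-6957 + 21892)) = (21904 + 24313/45575)/(21675 + 14935) = (998299113/45575)/36610 = (998299113/45575)*(1/36610) = 142614159/238357250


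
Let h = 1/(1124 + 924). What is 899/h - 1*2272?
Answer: 1838880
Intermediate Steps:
h = 1/2048 ≈ 0.00048828
899/h - 1*2272 = 899/(1/2048) - 1*2272 = 899*2048 - 2272 = 1841152 - 2272 = 1838880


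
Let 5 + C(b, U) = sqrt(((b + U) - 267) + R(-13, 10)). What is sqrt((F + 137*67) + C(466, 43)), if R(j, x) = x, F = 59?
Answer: sqrt(9233 + 6*sqrt(7)) ≈ 96.171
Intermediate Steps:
C(b, U) = -5 + sqrt(-257 + U + b) (C(b, U) = -5 + sqrt(((b + U) - 267) + 10) = -5 + sqrt(((U + b) - 267) + 10) = -5 + sqrt((-267 + U + b) + 10) = -5 + sqrt(-257 + U + b))
sqrt((F + 137*67) + C(466, 43)) = sqrt((59 + 137*67) + (-5 + sqrt(-257 + 43 + 466))) = sqrt((59 + 9179) + (-5 + sqrt(252))) = sqrt(9238 + (-5 + 6*sqrt(7))) = sqrt(9233 + 6*sqrt(7))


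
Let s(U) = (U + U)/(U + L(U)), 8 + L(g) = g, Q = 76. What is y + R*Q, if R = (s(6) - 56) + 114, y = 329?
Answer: 4965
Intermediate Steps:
L(g) = -8 + g
s(U) = 2*U/(-8 + 2*U) (s(U) = (U + U)/(U + (-8 + U)) = (2*U)/(-8 + 2*U) = 2*U/(-8 + 2*U))
R = 61 (R = (6/(-4 + 6) - 56) + 114 = (6/2 - 56) + 114 = (6*(½) - 56) + 114 = (3 - 56) + 114 = -53 + 114 = 61)
y + R*Q = 329 + 61*76 = 329 + 4636 = 4965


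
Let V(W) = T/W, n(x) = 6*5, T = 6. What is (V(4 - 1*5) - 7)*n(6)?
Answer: -390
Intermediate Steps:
n(x) = 30
V(W) = 6/W
(V(4 - 1*5) - 7)*n(6) = (6/(4 - 1*5) - 7)*30 = (6/(4 - 5) - 7)*30 = (6/(-1) - 7)*30 = (6*(-1) - 7)*30 = (-6 - 7)*30 = -13*30 = -390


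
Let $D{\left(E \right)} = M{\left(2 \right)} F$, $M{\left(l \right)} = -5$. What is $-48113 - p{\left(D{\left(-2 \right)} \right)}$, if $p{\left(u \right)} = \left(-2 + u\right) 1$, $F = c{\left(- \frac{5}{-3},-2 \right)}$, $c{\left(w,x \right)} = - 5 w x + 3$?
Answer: $- \frac{144038}{3} \approx -48013.0$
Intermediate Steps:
$c{\left(w,x \right)} = 3 - 5 w x$ ($c{\left(w,x \right)} = - 5 w x + 3 = 3 - 5 w x$)
$F = \frac{59}{3}$ ($F = 3 - 5 \left(- \frac{5}{-3}\right) \left(-2\right) = 3 - 5 \left(\left(-5\right) \left(- \frac{1}{3}\right)\right) \left(-2\right) = 3 - \frac{25}{3} \left(-2\right) = 3 + \frac{50}{3} = \frac{59}{3} \approx 19.667$)
$D{\left(E \right)} = - \frac{295}{3}$ ($D{\left(E \right)} = \left(-5\right) \frac{59}{3} = - \frac{295}{3}$)
$p{\left(u \right)} = -2 + u$
$-48113 - p{\left(D{\left(-2 \right)} \right)} = -48113 - \left(-2 - \frac{295}{3}\right) = -48113 - - \frac{301}{3} = -48113 + \frac{301}{3} = - \frac{144038}{3}$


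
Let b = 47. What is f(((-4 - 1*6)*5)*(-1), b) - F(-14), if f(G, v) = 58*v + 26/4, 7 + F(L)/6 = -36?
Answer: 5981/2 ≈ 2990.5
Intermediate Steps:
F(L) = -258 (F(L) = -42 + 6*(-36) = -42 - 216 = -258)
f(G, v) = 13/2 + 58*v (f(G, v) = 58*v + 26*(¼) = 58*v + 13/2 = 13/2 + 58*v)
f(((-4 - 1*6)*5)*(-1), b) - F(-14) = (13/2 + 58*47) - 1*(-258) = (13/2 + 2726) + 258 = 5465/2 + 258 = 5981/2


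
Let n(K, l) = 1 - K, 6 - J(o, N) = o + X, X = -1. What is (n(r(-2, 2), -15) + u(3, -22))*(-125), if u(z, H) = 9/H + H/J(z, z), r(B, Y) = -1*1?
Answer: 5375/11 ≈ 488.64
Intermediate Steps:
J(o, N) = 7 - o (J(o, N) = 6 - (o - 1) = 6 - (-1 + o) = 6 + (1 - o) = 7 - o)
r(B, Y) = -1
u(z, H) = 9/H + H/(7 - z)
(n(r(-2, 2), -15) + u(3, -22))*(-125) = ((1 - 1*(-1)) + (9/(-22) - 1*(-22)/(-7 + 3)))*(-125) = ((1 + 1) + (9*(-1/22) - 1*(-22)/(-4)))*(-125) = (2 + (-9/22 - 1*(-22)*(-¼)))*(-125) = (2 + (-9/22 - 11/2))*(-125) = (2 - 65/11)*(-125) = -43/11*(-125) = 5375/11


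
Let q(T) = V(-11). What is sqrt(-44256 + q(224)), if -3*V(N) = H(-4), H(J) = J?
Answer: 2*I*sqrt(99573)/3 ≈ 210.37*I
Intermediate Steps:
V(N) = 4/3 (V(N) = -1/3*(-4) = 4/3)
q(T) = 4/3
sqrt(-44256 + q(224)) = sqrt(-44256 + 4/3) = sqrt(-132764/3) = 2*I*sqrt(99573)/3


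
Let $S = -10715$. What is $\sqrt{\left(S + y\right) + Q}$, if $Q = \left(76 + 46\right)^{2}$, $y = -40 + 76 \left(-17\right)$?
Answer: $\sqrt{2837} \approx 53.263$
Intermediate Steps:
$y = -1332$ ($y = -40 - 1292 = -1332$)
$Q = 14884$ ($Q = 122^{2} = 14884$)
$\sqrt{\left(S + y\right) + Q} = \sqrt{\left(-10715 - 1332\right) + 14884} = \sqrt{-12047 + 14884} = \sqrt{2837}$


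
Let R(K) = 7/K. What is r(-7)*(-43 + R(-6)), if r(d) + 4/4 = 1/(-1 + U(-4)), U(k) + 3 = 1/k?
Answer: 1855/34 ≈ 54.559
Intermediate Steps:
U(k) = -3 + 1/k
r(d) = -21/17 (r(d) = -1 + 1/(-1 + (-3 + 1/(-4))) = -1 + 1/(-1 + (-3 - ¼)) = -1 + 1/(-1 - 13/4) = -1 + 1/(-17/4) = -1 - 4/17 = -21/17)
r(-7)*(-43 + R(-6)) = -21*(-43 + 7/(-6))/17 = -21*(-43 + 7*(-⅙))/17 = -21*(-43 - 7/6)/17 = -21/17*(-265/6) = 1855/34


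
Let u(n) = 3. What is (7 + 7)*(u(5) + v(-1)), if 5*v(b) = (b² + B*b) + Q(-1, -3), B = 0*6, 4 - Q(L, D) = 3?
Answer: 238/5 ≈ 47.600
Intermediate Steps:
Q(L, D) = 1 (Q(L, D) = 4 - 1*3 = 4 - 3 = 1)
B = 0
v(b) = ⅕ + b²/5 (v(b) = ((b² + 0*b) + 1)/5 = ((b² + 0) + 1)/5 = (b² + 1)/5 = (1 + b²)/5 = ⅕ + b²/5)
(7 + 7)*(u(5) + v(-1)) = (7 + 7)*(3 + (⅕ + (⅕)*(-1)²)) = 14*(3 + (⅕ + (⅕)*1)) = 14*(3 + (⅕ + ⅕)) = 14*(3 + ⅖) = 14*(17/5) = 238/5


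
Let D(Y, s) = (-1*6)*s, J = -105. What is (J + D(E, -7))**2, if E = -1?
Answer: 3969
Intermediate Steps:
D(Y, s) = -6*s
(J + D(E, -7))**2 = (-105 - 6*(-7))**2 = (-105 + 42)**2 = (-63)**2 = 3969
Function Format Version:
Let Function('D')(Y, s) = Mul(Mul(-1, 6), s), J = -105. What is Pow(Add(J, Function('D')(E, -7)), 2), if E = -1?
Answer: 3969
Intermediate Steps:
Function('D')(Y, s) = Mul(-6, s)
Pow(Add(J, Function('D')(E, -7)), 2) = Pow(Add(-105, Mul(-6, -7)), 2) = Pow(Add(-105, 42), 2) = Pow(-63, 2) = 3969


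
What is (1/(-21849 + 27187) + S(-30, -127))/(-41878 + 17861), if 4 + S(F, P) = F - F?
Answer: 21351/128202746 ≈ 0.00016654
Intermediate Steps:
S(F, P) = -4 (S(F, P) = -4 + (F - F) = -4 + 0 = -4)
(1/(-21849 + 27187) + S(-30, -127))/(-41878 + 17861) = (1/(-21849 + 27187) - 4)/(-41878 + 17861) = (1/5338 - 4)/(-24017) = (1/5338 - 4)*(-1/24017) = -21351/5338*(-1/24017) = 21351/128202746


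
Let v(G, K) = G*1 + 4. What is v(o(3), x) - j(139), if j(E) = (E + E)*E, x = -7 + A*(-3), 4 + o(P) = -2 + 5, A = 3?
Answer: -38639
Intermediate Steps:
o(P) = -1 (o(P) = -4 + (-2 + 5) = -4 + 3 = -1)
x = -16 (x = -7 + 3*(-3) = -7 - 9 = -16)
v(G, K) = 4 + G (v(G, K) = G + 4 = 4 + G)
j(E) = 2*E**2 (j(E) = (2*E)*E = 2*E**2)
v(o(3), x) - j(139) = (4 - 1) - 2*139**2 = 3 - 2*19321 = 3 - 1*38642 = 3 - 38642 = -38639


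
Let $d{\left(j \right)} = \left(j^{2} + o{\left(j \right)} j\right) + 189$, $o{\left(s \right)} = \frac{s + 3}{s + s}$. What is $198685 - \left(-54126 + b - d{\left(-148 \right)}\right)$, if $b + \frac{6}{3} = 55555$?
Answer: $\frac{438557}{2} \approx 2.1928 \cdot 10^{5}$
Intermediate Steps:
$b = 55553$ ($b = -2 + 55555 = 55553$)
$o{\left(s \right)} = \frac{3 + s}{2 s}$
$d{\left(j \right)} = \frac{381}{2} + j^{2} + \frac{j}{2}$ ($d{\left(j \right)} = \left(j^{2} + \frac{3 + j}{2 j} j\right) + 189 = \left(j^{2} + \left(\frac{3}{2} + \frac{j}{2}\right)\right) + 189 = \left(\frac{3}{2} + j^{2} + \frac{j}{2}\right) + 189 = \frac{381}{2} + j^{2} + \frac{j}{2}$)
$198685 - \left(-54126 + b - d{\left(-148 \right)}\right) = 198685 + \left(54126 - \left(55553 - \left(\frac{381}{2} + \left(-148\right)^{2} + \frac{1}{2} \left(-148\right)\right)\right)\right) = 198685 + \left(54126 - \left(55553 - \left(\frac{381}{2} + 21904 - 74\right)\right)\right) = 198685 + \left(54126 - \left(55553 - \frac{44041}{2}\right)\right) = 198685 + \left(54126 - \frac{67065}{2}\right) = 198685 + \frac{41187}{2} = \frac{438557}{2}$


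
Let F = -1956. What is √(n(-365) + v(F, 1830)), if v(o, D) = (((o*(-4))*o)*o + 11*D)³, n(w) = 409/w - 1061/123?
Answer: 2*√13515635306909435941425179122784904600915/44895 ≈ 5.1791e+15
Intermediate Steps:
n(w) = -1061/123 + 409/w (n(w) = 409/w - 1061*1/123 = 409/w - 1061/123 = -1061/123 + 409/w)
v(o, D) = (-4*o³ + 11*D)³ (v(o, D) = (((-4*o)*o)*o + 11*D)³ = ((-4*o²)*o + 11*D)³ = (-4*o³ + 11*D)³)
√(n(-365) + v(F, 1830)) = √((-1061/123 + 409/(-365)) + (-4*(-1956)³ + 11*1830)³) = √((-1061/123 + 409*(-1/365)) + (-4*(-7483530816) + 20130)³) = √((-1061/123 - 409/365) + (29934123264 + 20130)³) = √(-437572/44895 + 29934143394³) = √(-437572/44895 + 26822577216503650027515647406984) = √(1204199604134931367985314990336109108/44895) = 2*√13515635306909435941425179122784904600915/44895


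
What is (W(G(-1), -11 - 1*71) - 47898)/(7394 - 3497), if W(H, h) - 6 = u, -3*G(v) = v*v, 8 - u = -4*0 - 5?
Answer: -47879/3897 ≈ -12.286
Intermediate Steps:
u = 13 (u = 8 - (-4*0 - 5) = 8 - (0 - 5) = 8 - 1*(-5) = 8 + 5 = 13)
G(v) = -v**2/3 (G(v) = -v*v/3 = -v**2/3)
W(H, h) = 19 (W(H, h) = 6 + 13 = 19)
(W(G(-1), -11 - 1*71) - 47898)/(7394 - 3497) = (19 - 47898)/(7394 - 3497) = -47879/3897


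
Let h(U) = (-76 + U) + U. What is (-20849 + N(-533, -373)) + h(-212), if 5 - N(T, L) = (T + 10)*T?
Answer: -300103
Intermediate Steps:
N(T, L) = 5 - T*(10 + T) (N(T, L) = 5 - (T + 10)*T = 5 - (10 + T)*T = 5 - T*(10 + T))
h(U) = -76 + 2*U
(-20849 + N(-533, -373)) + h(-212) = (-20849 + (5 - 1*(-533)² - 10*(-533))) + (-76 + 2*(-212)) = (-20849 + (5 - 1*284089 + 5330)) + (-76 - 424) = (-20849 + (5 - 284089 + 5330)) - 500 = (-20849 - 278754) - 500 = -299603 - 500 = -300103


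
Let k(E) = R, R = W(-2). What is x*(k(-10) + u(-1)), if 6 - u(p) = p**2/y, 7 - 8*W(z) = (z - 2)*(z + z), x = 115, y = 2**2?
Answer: 4255/8 ≈ 531.88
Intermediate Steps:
y = 4
W(z) = 7/8 - z*(-2 + z)/4 (W(z) = 7/8 - (z - 2)*(z + z)/8 = 7/8 - (-2 + z)*2*z/8 = 7/8 - z*(-2 + z)/4)
R = -9/8 (R = 7/8 + (1/2)*(-2) - 1/4*(-2)**2 = 7/8 - 1 - 1/4*4 = 7/8 - 1 - 1 = -9/8 ≈ -1.1250)
k(E) = -9/8
u(p) = 6 - p**2/4
x*(k(-10) + u(-1)) = 115*(-9/8 + (6 - 1/4*(-1)**2)) = 115*(-9/8 + (6 - 1/4*1)) = 115*(-9/8 + (6 - 1/4)) = 115*(-9/8 + 23/4) = 115*(37/8) = 4255/8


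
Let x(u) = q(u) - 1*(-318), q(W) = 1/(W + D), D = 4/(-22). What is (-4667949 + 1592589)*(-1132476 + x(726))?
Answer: 1737414917898810/499 ≈ 3.4818e+12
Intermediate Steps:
D = -2/11 (D = 4*(-1/22) = -2/11 ≈ -0.18182)
q(W) = 1/(-2/11 + W) (q(W) = 1/(W - 2/11) = 1/(-2/11 + W))
x(u) = 318 + 11/(-2 + 11*u) (x(u) = 11/(-2 + 11*u) - 1*(-318) = 11/(-2 + 11*u) + 318 = 318 + 11/(-2 + 11*u))
(-4667949 + 1592589)*(-1132476 + x(726)) = (-4667949 + 1592589)*(-1132476 + (-625 + 3498*726)/(-2 + 11*726)) = -3075360*(-1132476 + (-625 + 2539548)/(-2 + 7986)) = -3075360*(-1132476 + 2538923/7984) = -3075360*(-9039149461/7984) = 1737414917898810/499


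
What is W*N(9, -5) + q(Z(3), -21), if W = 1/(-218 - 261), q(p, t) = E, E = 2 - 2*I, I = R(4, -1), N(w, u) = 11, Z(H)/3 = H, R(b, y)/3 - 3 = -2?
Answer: -1927/479 ≈ -4.0230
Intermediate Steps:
R(b, y) = 3 (R(b, y) = 9 + 3*(-2) = 9 - 6 = 3)
Z(H) = 3*H
I = 3
E = -4 (E = 2 - 2*3 = 2 - 6 = -4)
q(p, t) = -4
W = -1/479 (W = 1/(-479) = -1/479 ≈ -0.0020877)
W*N(9, -5) + q(Z(3), -21) = -1/479*11 - 4 = -11/479 - 4 = -1927/479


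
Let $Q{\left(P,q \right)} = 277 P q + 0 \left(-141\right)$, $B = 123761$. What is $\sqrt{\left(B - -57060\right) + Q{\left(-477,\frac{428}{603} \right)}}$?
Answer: $\frac{7 \sqrt{7973737}}{67} \approx 295.02$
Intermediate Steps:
$Q{\left(P,q \right)} = 277 P q$ ($Q{\left(P,q \right)} = 277 P q + 0 = 277 P q$)
$\sqrt{\left(B - -57060\right) + Q{\left(-477,\frac{428}{603} \right)}} = \sqrt{\left(123761 - -57060\right) + 277 \left(-477\right) \frac{428}{603}} = \sqrt{\left(123761 + 57060\right) + 277 \left(-477\right) 428 \cdot \frac{1}{603}} = \sqrt{180821 + 277 \left(-477\right) \frac{428}{603}} = \sqrt{180821 - \frac{6283468}{67}} = \sqrt{\frac{5831539}{67}} = \frac{7 \sqrt{7973737}}{67}$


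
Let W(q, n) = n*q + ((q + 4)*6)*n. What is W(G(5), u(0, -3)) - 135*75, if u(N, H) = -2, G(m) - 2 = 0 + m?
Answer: -10271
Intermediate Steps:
G(m) = 2 + m (G(m) = 2 + (0 + m) = 2 + m)
W(q, n) = n*q + n*(24 + 6*q) (W(q, n) = n*q + ((4 + q)*6)*n = n*q + (24 + 6*q)*n = n*q + n*(24 + 6*q))
W(G(5), u(0, -3)) - 135*75 = -2*(24 + 7*(2 + 5)) - 135*75 = -2*(24 + 7*7) - 10125 = -2*(24 + 49) - 10125 = -2*73 - 10125 = -146 - 10125 = -10271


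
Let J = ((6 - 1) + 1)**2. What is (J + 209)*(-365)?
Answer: -89425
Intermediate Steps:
J = 36 (J = (5 + 1)**2 = 6**2 = 36)
(J + 209)*(-365) = (36 + 209)*(-365) = 245*(-365) = -89425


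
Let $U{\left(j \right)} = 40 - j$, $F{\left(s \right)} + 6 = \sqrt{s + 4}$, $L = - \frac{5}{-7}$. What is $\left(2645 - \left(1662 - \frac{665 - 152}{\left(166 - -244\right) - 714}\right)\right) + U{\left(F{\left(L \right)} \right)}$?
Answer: $\frac{16437}{16} - \frac{\sqrt{231}}{7} \approx 1025.1$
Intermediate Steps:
$L = \frac{5}{7}$ ($L = \left(-5\right) \left(- \frac{1}{7}\right) = \frac{5}{7} \approx 0.71429$)
$F{\left(s \right)} = -6 + \sqrt{4 + s}$ ($F{\left(s \right)} = -6 + \sqrt{s + 4} = -6 + \sqrt{4 + s}$)
$\left(2645 - \left(1662 - \frac{665 - 152}{\left(166 - -244\right) - 714}\right)\right) + U{\left(F{\left(L \right)} \right)} = \left(2645 - \left(1662 - \frac{665 - 152}{\left(166 - -244\right) - 714}\right)\right) + \left(40 - \left(-6 + \sqrt{4 + \frac{5}{7}}\right)\right) = \left(2645 - \left(1662 - \frac{513}{\left(166 + 244\right) - 714}\right)\right) + \left(40 - \left(-6 + \sqrt{\frac{33}{7}}\right)\right) = \left(2645 - \left(1662 - \frac{513}{410 - 714}\right)\right) + \left(40 - \left(-6 + \frac{\sqrt{231}}{7}\right)\right) = \left(2645 - \left(1662 - \frac{513}{-304}\right)\right) + \left(40 + \left(6 - \frac{\sqrt{231}}{7}\right)\right) = \left(2645 + \left(-1662 + 513 \left(- \frac{1}{304}\right)\right)\right) + \left(46 - \frac{\sqrt{231}}{7}\right) = \left(2645 - \frac{26619}{16}\right) + \left(46 - \frac{\sqrt{231}}{7}\right) = \frac{15701}{16} + \left(46 - \frac{\sqrt{231}}{7}\right) = \frac{16437}{16} - \frac{\sqrt{231}}{7}$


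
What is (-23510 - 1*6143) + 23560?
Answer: -6093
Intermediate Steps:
(-23510 - 1*6143) + 23560 = (-23510 - 6143) + 23560 = -29653 + 23560 = -6093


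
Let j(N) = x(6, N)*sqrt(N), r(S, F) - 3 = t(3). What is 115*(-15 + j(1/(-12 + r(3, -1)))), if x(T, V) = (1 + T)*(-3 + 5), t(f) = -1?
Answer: -1725 + 161*I*sqrt(10) ≈ -1725.0 + 509.13*I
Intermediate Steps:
r(S, F) = 2 (r(S, F) = 3 - 1 = 2)
x(T, V) = 2 + 2*T (x(T, V) = (1 + T)*2 = 2 + 2*T)
j(N) = 14*sqrt(N) (j(N) = (2 + 2*6)*sqrt(N) = (2 + 12)*sqrt(N) = 14*sqrt(N))
115*(-15 + j(1/(-12 + r(3, -1)))) = 115*(-15 + 14*sqrt(1/(-12 + 2))) = 115*(-15 + 14*sqrt(1/(-10))) = 115*(-15 + 14*sqrt(-1/10)) = 115*(-15 + 14*(I*sqrt(10)/10)) = 115*(-15 + 7*I*sqrt(10)/5) = -1725 + 161*I*sqrt(10)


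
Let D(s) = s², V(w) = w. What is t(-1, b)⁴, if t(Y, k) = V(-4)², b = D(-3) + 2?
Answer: 65536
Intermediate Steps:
b = 11 (b = (-3)² + 2 = 9 + 2 = 11)
t(Y, k) = 16 (t(Y, k) = (-4)² = 16)
t(-1, b)⁴ = 16⁴ = 65536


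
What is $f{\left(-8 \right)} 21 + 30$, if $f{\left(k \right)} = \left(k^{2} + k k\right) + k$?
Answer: $2550$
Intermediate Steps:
$f{\left(k \right)} = k + 2 k^{2}$ ($f{\left(k \right)} = \left(k^{2} + k^{2}\right) + k = 2 k^{2} + k = k + 2 k^{2}$)
$f{\left(-8 \right)} 21 + 30 = - 8 \left(1 + 2 \left(-8\right)\right) 21 + 30 = - 8 \left(1 - 16\right) 21 + 30 = \left(-8\right) \left(-15\right) 21 + 30 = 120 \cdot 21 + 30 = 2520 + 30 = 2550$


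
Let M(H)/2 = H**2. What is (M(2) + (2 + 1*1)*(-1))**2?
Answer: 25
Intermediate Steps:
M(H) = 2*H**2
(M(2) + (2 + 1*1)*(-1))**2 = (2*2**2 + (2 + 1*1)*(-1))**2 = (2*4 + (2 + 1)*(-1))**2 = (8 + 3*(-1))**2 = (8 - 3)**2 = 5**2 = 25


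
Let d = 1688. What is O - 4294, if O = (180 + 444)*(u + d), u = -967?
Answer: 445610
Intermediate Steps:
O = 449904 (O = (180 + 444)*(-967 + 1688) = 624*721 = 449904)
O - 4294 = 449904 - 4294 = 445610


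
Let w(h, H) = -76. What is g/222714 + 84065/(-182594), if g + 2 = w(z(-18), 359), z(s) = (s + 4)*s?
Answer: -3122782457/6777706686 ≈ -0.46074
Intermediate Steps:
z(s) = s*(4 + s) (z(s) = (4 + s)*s = s*(4 + s))
g = -78 (g = -2 - 76 = -78)
g/222714 + 84065/(-182594) = -78/222714 + 84065/(-182594) = -78*1/222714 + 84065*(-1/182594) = -13/37119 - 84065/182594 = -3122782457/6777706686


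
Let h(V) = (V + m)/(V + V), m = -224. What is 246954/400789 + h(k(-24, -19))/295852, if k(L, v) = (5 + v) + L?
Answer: 2776402226063/4505820634664 ≈ 0.61618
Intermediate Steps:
k(L, v) = 5 + L + v
h(V) = (-224 + V)/(2*V) (h(V) = (V - 224)/(V + V) = (-224 + V)/((2*V)) = (-224 + V)*(1/(2*V)) = (-224 + V)/(2*V))
246954/400789 + h(k(-24, -19))/295852 = 246954/400789 + ((-224 + (5 - 24 - 19))/(2*(5 - 24 - 19)))/295852 = 246954*(1/400789) + ((½)*(-224 - 38)/(-38))*(1/295852) = 246954/400789 + ((½)*(-1/38)*(-262))*(1/295852) = 246954/400789 + (131/38)*(1/295852) = 246954/400789 + 131/11242376 = 2776402226063/4505820634664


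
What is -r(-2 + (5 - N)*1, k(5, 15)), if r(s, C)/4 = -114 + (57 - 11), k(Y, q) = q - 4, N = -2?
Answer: 272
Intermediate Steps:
k(Y, q) = -4 + q
r(s, C) = -272 (r(s, C) = 4*(-114 + (57 - 11)) = 4*(-114 + 46) = 4*(-68) = -272)
-r(-2 + (5 - N)*1, k(5, 15)) = -1*(-272) = 272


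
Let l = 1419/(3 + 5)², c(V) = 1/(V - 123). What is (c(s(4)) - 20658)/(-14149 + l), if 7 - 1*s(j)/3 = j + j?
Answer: 83293088/56959371 ≈ 1.4623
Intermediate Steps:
s(j) = 21 - 6*j (s(j) = 21 - 3*(j + j) = 21 - 6*j)
c(V) = 1/(-123 + V)
l = 1419/64 (l = 1419/8² = 1419/64 ≈ 22.172)
(c(s(4)) - 20658)/(-14149 + l) = (1/(-123 + (21 - 6*4)) - 20658)/(-14149 + 1419/64) = (1/(-123 + (21 - 24)) - 20658)/(-904117/64) = (1/(-123 - 3) - 20658)*(-64/904117) = (1/(-126) - 20658)*(-64/904117) = (-1/126 - 20658)*(-64/904117) = -2602909/126*(-64/904117) = 83293088/56959371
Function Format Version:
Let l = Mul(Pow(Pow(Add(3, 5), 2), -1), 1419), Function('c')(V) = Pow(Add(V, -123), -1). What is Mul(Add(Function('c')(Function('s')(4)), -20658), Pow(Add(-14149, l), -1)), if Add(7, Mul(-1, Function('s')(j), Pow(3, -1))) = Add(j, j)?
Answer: Rational(83293088, 56959371) ≈ 1.4623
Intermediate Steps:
Function('s')(j) = Add(21, Mul(-6, j)) (Function('s')(j) = Add(21, Mul(-3, Add(j, j))) = Add(21, Mul(-3, Mul(2, j))) = Add(21, Mul(-6, j)))
Function('c')(V) = Pow(Add(-123, V), -1)
l = Rational(1419, 64) (l = Mul(Pow(Pow(8, 2), -1), 1419) = Mul(Pow(64, -1), 1419) = Mul(Rational(1, 64), 1419) = Rational(1419, 64) ≈ 22.172)
Mul(Add(Function('c')(Function('s')(4)), -20658), Pow(Add(-14149, l), -1)) = Mul(Add(Pow(Add(-123, Add(21, Mul(-6, 4))), -1), -20658), Pow(Add(-14149, Rational(1419, 64)), -1)) = Mul(Add(Pow(Add(-123, Add(21, -24)), -1), -20658), Pow(Rational(-904117, 64), -1)) = Mul(Add(Pow(Add(-123, -3), -1), -20658), Rational(-64, 904117)) = Mul(Add(Pow(-126, -1), -20658), Rational(-64, 904117)) = Mul(Add(Rational(-1, 126), -20658), Rational(-64, 904117)) = Mul(Rational(-2602909, 126), Rational(-64, 904117)) = Rational(83293088, 56959371)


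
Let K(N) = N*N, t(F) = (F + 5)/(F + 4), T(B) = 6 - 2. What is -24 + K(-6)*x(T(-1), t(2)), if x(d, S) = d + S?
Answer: 162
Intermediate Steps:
T(B) = 4
t(F) = (5 + F)/(4 + F)
x(d, S) = S + d
K(N) = N²
-24 + K(-6)*x(T(-1), t(2)) = -24 + (-6)²*((5 + 2)/(4 + 2) + 4) = -24 + 36*(7/6 + 4) = -24 + 36*(31/6) = -24 + 186 = 162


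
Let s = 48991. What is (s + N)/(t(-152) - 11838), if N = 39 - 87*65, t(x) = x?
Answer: -8675/2398 ≈ -3.6176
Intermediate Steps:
N = -5616 (N = 39 - 5655 = -5616)
(s + N)/(t(-152) - 11838) = (48991 - 5616)/(-152 - 11838) = 43375/(-11990) = 43375*(-1/11990) = -8675/2398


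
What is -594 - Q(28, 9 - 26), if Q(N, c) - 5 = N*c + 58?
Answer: -181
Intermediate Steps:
Q(N, c) = 63 + N*c (Q(N, c) = 5 + (N*c + 58) = 5 + (58 + N*c) = 63 + N*c)
-594 - Q(28, 9 - 26) = -594 - (63 + 28*(9 - 26)) = -594 - (63 + 28*(-17)) = -594 - (63 - 476) = -594 - 1*(-413) = -594 + 413 = -181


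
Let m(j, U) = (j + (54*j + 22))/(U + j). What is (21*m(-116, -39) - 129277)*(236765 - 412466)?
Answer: 3497225971317/155 ≈ 2.2563e+10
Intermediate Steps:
m(j, U) = (22 + 55*j)/(U + j) (m(j, U) = (j + (22 + 54*j))/(U + j) = (22 + 55*j)/(U + j))
(21*m(-116, -39) - 129277)*(236765 - 412466) = (21*(11*(2 + 5*(-116))/(-39 - 116)) - 129277)*(236765 - 412466) = (21*(11*(2 - 580)/(-155)) - 129277)*(-175701) = (21*(11*(-1/155)*(-578)) - 129277)*(-175701) = (21*(6358/155) - 129277)*(-175701) = (133518/155 - 129277)*(-175701) = -19904417/155*(-175701) = 3497225971317/155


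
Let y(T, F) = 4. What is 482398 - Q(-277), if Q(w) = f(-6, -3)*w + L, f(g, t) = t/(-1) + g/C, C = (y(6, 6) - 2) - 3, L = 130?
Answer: 484761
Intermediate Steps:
C = -1 (C = (4 - 2) - 3 = 2 - 3 = -1)
f(g, t) = -g - t (f(g, t) = t/(-1) + g/(-1) = t*(-1) + g*(-1) = -t - g = -g - t)
Q(w) = 130 + 9*w (Q(w) = (-1*(-6) - 1*(-3))*w + 130 = (6 + 3)*w + 130 = 9*w + 130 = 130 + 9*w)
482398 - Q(-277) = 482398 - (130 + 9*(-277)) = 482398 - (130 - 2493) = 482398 - 1*(-2363) = 482398 + 2363 = 484761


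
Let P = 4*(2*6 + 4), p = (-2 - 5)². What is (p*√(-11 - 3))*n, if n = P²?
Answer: 200704*I*√14 ≈ 7.5097e+5*I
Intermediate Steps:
p = 49 (p = (-7)² = 49)
P = 64 (P = 4*(12 + 4) = 4*16 = 64)
n = 4096 (n = 64² = 4096)
(p*√(-11 - 3))*n = (49*√(-11 - 3))*4096 = (49*√(-14))*4096 = (49*(I*√14))*4096 = (49*I*√14)*4096 = 200704*I*√14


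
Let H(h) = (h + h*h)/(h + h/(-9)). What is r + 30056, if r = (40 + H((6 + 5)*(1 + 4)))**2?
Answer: 40665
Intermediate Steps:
H(h) = 9*(h + h**2)/(8*h) (H(h) = (h + h**2)/(h + h*(-1/9)) = (h + h**2)/(h - h/9) = (h + h**2)/((8*h/9)) = (h + h**2)*(9/(8*h)) = 9*(h + h**2)/(8*h))
r = 10609 (r = (40 + (9/8 + 9*((6 + 5)*(1 + 4))/8))**2 = (40 + (9/8 + 9*(11*5)/8))**2 = (40 + (9/8 + (9/8)*55))**2 = (40 + (9/8 + 495/8))**2 = (40 + 63)**2 = 103**2 = 10609)
r + 30056 = 10609 + 30056 = 40665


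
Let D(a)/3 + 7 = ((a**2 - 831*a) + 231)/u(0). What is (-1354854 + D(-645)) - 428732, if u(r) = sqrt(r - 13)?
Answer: -1783607 - 2856753*I*sqrt(13)/13 ≈ -1.7836e+6 - 7.9232e+5*I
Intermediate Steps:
u(r) = sqrt(-13 + r)
D(a) = -21 - 3*I*sqrt(13)*(231 + a**2 - 831*a)/13 (D(a) = -21 + 3*(((a**2 - 831*a) + 231)/(sqrt(-13 + 0))) = -21 + 3*((231 + a**2 - 831*a)/(sqrt(-13))) = -21 + 3*((231 + a**2 - 831*a)/((I*sqrt(13)))) = -21 + 3*((231 + a**2 - 831*a)*(-I*sqrt(13)/13)) = -21 + 3*(-I*sqrt(13)*(231 + a**2 - 831*a)/13) = -21 - 3*I*sqrt(13)*(231 + a**2 - 831*a)/13)
(-1354854 + D(-645)) - 428732 = (-1354854 + 3*I*sqrt(13)*(-231 - 1*(-645)**2 + 831*(-645) + 7*I*sqrt(13))/13) - 428732 = (-1354854 + 3*I*sqrt(13)*(-231 - 1*416025 - 535995 + 7*I*sqrt(13))/13) - 428732 = (-1354854 + 3*I*sqrt(13)*(-231 - 416025 - 535995 + 7*I*sqrt(13))/13) - 428732 = (-1354854 + 3*I*sqrt(13)*(-952251 + 7*I*sqrt(13))/13) - 428732 = -1783586 + 3*I*sqrt(13)*(-952251 + 7*I*sqrt(13))/13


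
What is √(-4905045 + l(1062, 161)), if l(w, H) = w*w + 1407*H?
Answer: I*√3550674 ≈ 1884.3*I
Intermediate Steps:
l(w, H) = w² + 1407*H
√(-4905045 + l(1062, 161)) = √(-4905045 + (1062² + 1407*161)) = √(-4905045 + (1127844 + 226527)) = √(-4905045 + 1354371) = √(-3550674) = I*√3550674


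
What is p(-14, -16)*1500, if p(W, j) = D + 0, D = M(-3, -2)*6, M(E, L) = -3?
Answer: -27000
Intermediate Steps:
D = -18 (D = -3*6 = -18)
p(W, j) = -18 (p(W, j) = -18 + 0 = -18)
p(-14, -16)*1500 = -18*1500 = -27000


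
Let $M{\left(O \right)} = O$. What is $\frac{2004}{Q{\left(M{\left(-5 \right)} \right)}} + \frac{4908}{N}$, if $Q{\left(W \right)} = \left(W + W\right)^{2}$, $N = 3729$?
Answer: $\frac{663643}{31075} \approx 21.356$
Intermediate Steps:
$Q{\left(W \right)} = 4 W^{2}$ ($Q{\left(W \right)} = \left(2 W\right)^{2} = 4 W^{2}$)
$\frac{2004}{Q{\left(M{\left(-5 \right)} \right)}} + \frac{4908}{N} = \frac{2004}{4 \left(-5\right)^{2}} + \frac{4908}{3729} = \frac{2004}{4 \cdot 25} + 4908 \cdot \frac{1}{3729} = \frac{2004}{100} + \frac{1636}{1243} = 2004 \cdot \frac{1}{100} + \frac{1636}{1243} = \frac{501}{25} + \frac{1636}{1243} = \frac{663643}{31075}$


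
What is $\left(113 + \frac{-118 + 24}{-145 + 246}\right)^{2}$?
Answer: $\frac{128119761}{10201} \approx 12560.0$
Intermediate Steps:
$\left(113 + \frac{-118 + 24}{-145 + 246}\right)^{2} = \left(113 - \frac{94}{101}\right)^{2} = \left(\frac{11319}{101}\right)^{2} = \frac{128119761}{10201}$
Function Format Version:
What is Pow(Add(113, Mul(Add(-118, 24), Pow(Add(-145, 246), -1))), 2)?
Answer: Rational(128119761, 10201) ≈ 12560.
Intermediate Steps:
Pow(Add(113, Mul(Add(-118, 24), Pow(Add(-145, 246), -1))), 2) = Pow(Add(113, Mul(-94, Pow(101, -1))), 2) = Pow(Add(113, Mul(-94, Rational(1, 101))), 2) = Pow(Add(113, Rational(-94, 101)), 2) = Pow(Rational(11319, 101), 2) = Rational(128119761, 10201)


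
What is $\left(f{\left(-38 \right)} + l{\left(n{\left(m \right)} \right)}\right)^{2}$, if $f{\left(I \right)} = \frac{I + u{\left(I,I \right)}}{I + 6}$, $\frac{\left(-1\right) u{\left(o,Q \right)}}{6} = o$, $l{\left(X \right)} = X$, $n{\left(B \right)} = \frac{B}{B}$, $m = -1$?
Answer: $\frac{6241}{256} \approx 24.379$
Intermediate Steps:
$n{\left(B \right)} = 1$
$u{\left(o,Q \right)} = - 6 o$
$f{\left(I \right)} = - \frac{5 I}{6 + I}$ ($f{\left(I \right)} = \frac{I - 6 I}{I + 6} = \frac{\left(-5\right) I}{6 + I} = - \frac{5 I}{6 + I}$)
$\left(f{\left(-38 \right)} + l{\left(n{\left(m \right)} \right)}\right)^{2} = \left(\left(-5\right) \left(-38\right) \frac{1}{6 - 38} + 1\right)^{2} = \left(\left(-5\right) \left(-38\right) \frac{1}{-32} + 1\right)^{2} = \left(\left(-5\right) \left(-38\right) \left(- \frac{1}{32}\right) + 1\right)^{2} = \left(- \frac{95}{16} + 1\right)^{2} = \left(- \frac{79}{16}\right)^{2} = \frac{6241}{256}$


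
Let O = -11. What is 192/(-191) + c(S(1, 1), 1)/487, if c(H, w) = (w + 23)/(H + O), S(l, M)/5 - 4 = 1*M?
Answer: -652236/651119 ≈ -1.0017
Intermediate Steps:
S(l, M) = 20 + 5*M (S(l, M) = 20 + 5*(1*M) = 20 + 5*M)
c(H, w) = (23 + w)/(-11 + H) (c(H, w) = (w + 23)/(H - 11) = (23 + w)/(-11 + H))
192/(-191) + c(S(1, 1), 1)/487 = 192/(-191) + ((23 + 1)/(-11 + (20 + 5*1)))/487 = 192*(-1/191) + (24/(-11 + (20 + 5)))*(1/487) = -192/191 + (24/(-11 + 25))*(1/487) = -192/191 + (24/14)*(1/487) = -192/191 + ((1/14)*24)*(1/487) = -192/191 + (12/7)*(1/487) = -192/191 + 12/3409 = -652236/651119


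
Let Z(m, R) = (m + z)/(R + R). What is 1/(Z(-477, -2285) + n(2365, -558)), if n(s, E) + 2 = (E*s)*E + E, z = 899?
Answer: 2285/1682617560289 ≈ 1.3580e-9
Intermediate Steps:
Z(m, R) = (899 + m)/(2*R) (Z(m, R) = (m + 899)/(R + R) = (899 + m)/((2*R)) = (899 + m)*(1/(2*R)) = (899 + m)/(2*R))
n(s, E) = -2 + E + s*E**2 (n(s, E) = -2 + ((E*s)*E + E) = -2 + (s*E**2 + E) = -2 + (E + s*E**2) = -2 + E + s*E**2)
1/(Z(-477, -2285) + n(2365, -558)) = 1/((1/2)*(899 - 477)/(-2285) + (-2 - 558 + 2365*(-558)**2)) = 1/((1/2)*(-1/2285)*422 + (-2 - 558 + 2365*311364)) = 1/(-211/2285 + (-2 - 558 + 736375860)) = 1/(-211/2285 + 736375300) = 1/(1682617560289/2285) = 2285/1682617560289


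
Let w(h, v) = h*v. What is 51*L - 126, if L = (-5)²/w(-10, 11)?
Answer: -3027/22 ≈ -137.59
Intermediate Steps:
L = -5/22 (L = (-5)²/((-10*11)) = 25/(-110) = 25*(-1/110) = -5/22 ≈ -0.22727)
51*L - 126 = 51*(-5/22) - 126 = -255/22 - 126 = -3027/22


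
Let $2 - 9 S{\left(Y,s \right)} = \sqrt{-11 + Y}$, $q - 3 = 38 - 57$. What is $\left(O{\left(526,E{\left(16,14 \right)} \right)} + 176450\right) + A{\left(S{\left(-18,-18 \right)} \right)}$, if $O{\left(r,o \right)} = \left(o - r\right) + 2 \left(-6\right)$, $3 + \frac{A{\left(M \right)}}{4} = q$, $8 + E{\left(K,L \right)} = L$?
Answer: $175842$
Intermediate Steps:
$E{\left(K,L \right)} = -8 + L$
$q = -16$ ($q = 3 + \left(38 - 57\right) = 3 - 19 = -16$)
$S{\left(Y,s \right)} = \frac{2}{9} - \frac{\sqrt{-11 + Y}}{9}$
$A{\left(M \right)} = -76$ ($A{\left(M \right)} = -12 + 4 \left(-16\right) = -12 - 64 = -76$)
$O{\left(r,o \right)} = -12 + o - r$ ($O{\left(r,o \right)} = \left(o - r\right) - 12 = -12 + o - r$)
$\left(O{\left(526,E{\left(16,14 \right)} \right)} + 176450\right) + A{\left(S{\left(-18,-18 \right)} \right)} = \left(\left(-12 + \left(-8 + 14\right) - 526\right) + 176450\right) - 76 = \left(\left(-12 + 6 - 526\right) + 176450\right) - 76 = \left(-532 + 176450\right) - 76 = 175918 - 76 = 175842$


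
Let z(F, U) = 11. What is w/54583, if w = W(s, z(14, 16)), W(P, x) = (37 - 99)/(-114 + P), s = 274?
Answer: -31/4366640 ≈ -7.0993e-6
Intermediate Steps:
W(P, x) = -62/(-114 + P)
w = -31/80 (w = -62/(-114 + 274) = -62/160 = -62*1/160 = -31/80 ≈ -0.38750)
w/54583 = -31/80/54583 = -31/80*1/54583 = -31/4366640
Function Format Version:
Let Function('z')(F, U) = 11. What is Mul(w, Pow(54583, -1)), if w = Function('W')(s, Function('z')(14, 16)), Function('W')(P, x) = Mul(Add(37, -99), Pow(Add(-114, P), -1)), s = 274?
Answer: Rational(-31, 4366640) ≈ -7.0993e-6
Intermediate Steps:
Function('W')(P, x) = Mul(-62, Pow(Add(-114, P), -1))
w = Rational(-31, 80) (w = Mul(-62, Pow(Add(-114, 274), -1)) = Mul(-62, Pow(160, -1)) = Mul(-62, Rational(1, 160)) = Rational(-31, 80) ≈ -0.38750)
Mul(w, Pow(54583, -1)) = Mul(Rational(-31, 80), Pow(54583, -1)) = Mul(Rational(-31, 80), Rational(1, 54583)) = Rational(-31, 4366640)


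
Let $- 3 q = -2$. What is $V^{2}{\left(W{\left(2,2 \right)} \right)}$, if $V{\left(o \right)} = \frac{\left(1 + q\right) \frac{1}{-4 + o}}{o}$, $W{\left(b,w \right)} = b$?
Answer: $\frac{25}{144} \approx 0.17361$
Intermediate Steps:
$q = \frac{2}{3}$ ($q = \left(- \frac{1}{3}\right) \left(-2\right) = \frac{2}{3} \approx 0.66667$)
$V{\left(o \right)} = \frac{5}{3 o \left(-4 + o\right)}$ ($V{\left(o \right)} = \frac{\left(1 + \frac{2}{3}\right) \frac{1}{-4 + o}}{o} = \frac{\frac{5}{3} \frac{1}{-4 + o}}{o} = \frac{5}{3 o \left(-4 + o\right)}$)
$V^{2}{\left(W{\left(2,2 \right)} \right)} = \left(\frac{5}{3 \cdot 2 \left(-4 + 2\right)}\right)^{2} = \left(\frac{5}{3} \cdot \frac{1}{2} \frac{1}{-2}\right)^{2} = \left(\frac{5}{3} \cdot \frac{1}{2} \left(- \frac{1}{2}\right)\right)^{2} = \left(- \frac{5}{12}\right)^{2} = \frac{25}{144}$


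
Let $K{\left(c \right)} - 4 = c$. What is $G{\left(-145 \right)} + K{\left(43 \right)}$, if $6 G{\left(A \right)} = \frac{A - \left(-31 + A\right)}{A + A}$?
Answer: $\frac{81749}{1740} \approx 46.982$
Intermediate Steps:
$K{\left(c \right)} = 4 + c$
$G{\left(A \right)} = \frac{31}{12 A}$ ($G{\left(A \right)} = \frac{\left(A - \left(-31 + A\right)\right) \frac{1}{A + A}}{6} = \frac{31 \frac{1}{2 A}}{6} = \frac{\frac{31}{2} \frac{1}{A}}{6} = \frac{31}{12 A}$)
$G{\left(-145 \right)} + K{\left(43 \right)} = \frac{31}{12 \left(-145\right)} + \left(4 + 43\right) = \frac{31}{12} \left(- \frac{1}{145}\right) + 47 = - \frac{31}{1740} + 47 = \frac{81749}{1740}$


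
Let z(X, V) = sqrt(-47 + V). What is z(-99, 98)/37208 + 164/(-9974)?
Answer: -82/4987 + sqrt(51)/37208 ≈ -0.016251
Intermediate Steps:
z(-99, 98)/37208 + 164/(-9974) = sqrt(-47 + 98)/37208 + 164/(-9974) = sqrt(51)*(1/37208) + 164*(-1/9974) = sqrt(51)/37208 - 82/4987 = -82/4987 + sqrt(51)/37208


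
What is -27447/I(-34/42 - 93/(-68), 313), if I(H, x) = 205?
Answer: -27447/205 ≈ -133.89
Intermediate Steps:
-27447/I(-34/42 - 93/(-68), 313) = -27447/205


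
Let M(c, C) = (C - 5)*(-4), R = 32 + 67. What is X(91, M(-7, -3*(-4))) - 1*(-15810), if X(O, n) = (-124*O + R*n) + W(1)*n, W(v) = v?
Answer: 1726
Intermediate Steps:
R = 99
M(c, C) = 20 - 4*C (M(c, C) = (-5 + C)*(-4) = 20 - 4*C)
X(O, n) = -124*O + 100*n (X(O, n) = (-124*O + 99*n) + 1*n = (-124*O + 99*n) + n = -124*O + 100*n)
X(91, M(-7, -3*(-4))) - 1*(-15810) = (-124*91 + 100*(20 - (-12)*(-4))) - 1*(-15810) = (-11284 + 100*(20 - 4*12)) + 15810 = (-11284 + 100*(20 - 48)) + 15810 = (-11284 + 100*(-28)) + 15810 = (-11284 - 2800) + 15810 = -14084 + 15810 = 1726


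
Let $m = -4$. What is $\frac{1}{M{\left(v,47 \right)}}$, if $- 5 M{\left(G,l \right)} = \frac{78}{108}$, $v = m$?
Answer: $- \frac{90}{13} \approx -6.9231$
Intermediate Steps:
$v = -4$
$M{\left(G,l \right)} = - \frac{13}{90}$ ($M{\left(G,l \right)} = - \frac{78 \cdot \frac{1}{108}}{5} = \left(- \frac{1}{5}\right) \frac{13}{18} = - \frac{13}{90}$)
$\frac{1}{M{\left(v,47 \right)}} = \frac{1}{- \frac{13}{90}} = - \frac{90}{13}$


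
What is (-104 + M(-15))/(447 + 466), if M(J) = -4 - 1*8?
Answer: -116/913 ≈ -0.12705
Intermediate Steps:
M(J) = -12 (M(J) = -4 - 8 = -12)
(-104 + M(-15))/(447 + 466) = (-104 - 12)/(447 + 466) = -116/913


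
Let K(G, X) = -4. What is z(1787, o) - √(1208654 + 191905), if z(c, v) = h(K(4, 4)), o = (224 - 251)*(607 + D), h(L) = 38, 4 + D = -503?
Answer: 38 - √1400559 ≈ -1145.5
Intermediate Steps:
D = -507 (D = -4 - 503 = -507)
o = -2700 (o = (224 - 251)*(607 - 507) = -27*100 = -2700)
z(c, v) = 38
z(1787, o) - √(1208654 + 191905) = 38 - √(1208654 + 191905) = 38 - √1400559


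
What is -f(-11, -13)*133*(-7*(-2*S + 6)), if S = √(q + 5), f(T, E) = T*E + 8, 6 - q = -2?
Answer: 843486 - 281162*√13 ≈ -1.7026e+5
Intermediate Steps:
q = 8 (q = 6 - 1*(-2) = 6 + 2 = 8)
f(T, E) = 8 + E*T (f(T, E) = E*T + 8 = 8 + E*T)
S = √13 (S = √(8 + 5) = √13 ≈ 3.6056)
-f(-11, -13)*133*(-7*(-2*S + 6)) = -(8 - 13*(-11))*133*(-7*(-2*√13 + 6)) = -(8 + 143)*133*(-7*(6 - 2*√13)) = -151*133*(-42 + 14*√13) = -20083*(-42 + 14*√13) = -(-843486 + 281162*√13) = 843486 - 281162*√13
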